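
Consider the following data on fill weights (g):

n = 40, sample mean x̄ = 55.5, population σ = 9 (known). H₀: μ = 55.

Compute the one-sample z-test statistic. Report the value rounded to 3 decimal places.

SE = σ/√n = 9/√40 = 1.4230
z = (x̄−μ₀)/SE = (55.5−55)/1.4230 = 0.3514

test statistic = 0.351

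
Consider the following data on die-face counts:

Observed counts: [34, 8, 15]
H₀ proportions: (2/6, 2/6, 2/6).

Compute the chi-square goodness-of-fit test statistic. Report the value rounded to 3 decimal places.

n = 57; E_i = n·p_i = [19.00, 19.00, 19.00]
χ² = (34−19.00)²/19.00 + (8−19.00)²/19.00 + (15−19.00)²/19.00 = 19.0526
df = 2

test statistic = 19.053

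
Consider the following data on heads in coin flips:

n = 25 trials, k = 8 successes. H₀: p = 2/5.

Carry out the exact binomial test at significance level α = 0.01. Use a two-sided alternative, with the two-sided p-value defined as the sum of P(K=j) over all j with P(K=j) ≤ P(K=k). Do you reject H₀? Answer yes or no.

Exact binomial: n=25, k=8, p₀=2/5=0.4000
P(X=j) = C(n,j)·p₀^j·(1−p₀)^(n−j); p = Σ P(X=j) over j with P(X=j) ≤ P(X=8)
p-value (two-sided) = 0.54125
At α=0.01: p ≥ α → fail to reject H₀

reject H₀: no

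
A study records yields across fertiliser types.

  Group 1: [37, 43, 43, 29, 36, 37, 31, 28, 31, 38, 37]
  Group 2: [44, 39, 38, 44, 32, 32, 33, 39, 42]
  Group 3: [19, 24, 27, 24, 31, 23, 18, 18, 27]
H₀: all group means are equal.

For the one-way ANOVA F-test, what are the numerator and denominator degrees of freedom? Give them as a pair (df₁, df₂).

k = 3 groups, N = 29 total
df = (k−1, N−k) = (3−1, 29−3) = (2, 26)

degrees of freedom = [2, 26]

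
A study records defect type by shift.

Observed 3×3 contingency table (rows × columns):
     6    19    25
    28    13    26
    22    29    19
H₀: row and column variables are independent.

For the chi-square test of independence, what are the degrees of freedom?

df = (r−1)(c−1) = (3−1)·(3−1) = 4

degrees of freedom = 4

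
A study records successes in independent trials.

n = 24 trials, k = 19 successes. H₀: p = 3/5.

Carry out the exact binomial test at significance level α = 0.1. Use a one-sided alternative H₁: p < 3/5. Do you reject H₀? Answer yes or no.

reject H₀: no

Exact binomial: n=24, k=19, p₀=3/5=0.6000
P(X≤19) from Σ C(n,i)·p₀^i·(1−p₀)^(n−i)
p-value (one-sided, H₁ less) = 0.98655
At α=0.1: p ≥ α → fail to reject H₀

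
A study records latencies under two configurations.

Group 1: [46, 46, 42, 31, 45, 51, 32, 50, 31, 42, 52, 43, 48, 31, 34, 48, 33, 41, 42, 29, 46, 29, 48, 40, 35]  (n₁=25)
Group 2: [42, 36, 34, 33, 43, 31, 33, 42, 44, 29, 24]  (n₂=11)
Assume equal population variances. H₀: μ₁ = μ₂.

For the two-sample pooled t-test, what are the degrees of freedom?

degrees of freedom = 34

df = n₁ + n₂ − 2 = 25 + 11 − 2 = 34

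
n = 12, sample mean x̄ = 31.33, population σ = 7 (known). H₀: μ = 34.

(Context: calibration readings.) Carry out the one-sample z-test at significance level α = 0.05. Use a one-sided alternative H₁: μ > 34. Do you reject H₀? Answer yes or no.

SE = σ/√n = 7/√12 = 2.0207
z = (x̄−μ₀)/SE = (31.33−34)/2.0207 = -1.3213
p-value (one-sided, H₁ greater) = 0.90680
At α=0.05: p ≥ α → fail to reject H₀

reject H₀: no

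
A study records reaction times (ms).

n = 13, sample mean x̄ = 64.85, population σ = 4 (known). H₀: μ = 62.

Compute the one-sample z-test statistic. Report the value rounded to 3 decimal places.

SE = σ/√n = 4/√13 = 1.1094
z = (x̄−μ₀)/SE = (64.85−62)/1.1094 = 2.5690

test statistic = 2.569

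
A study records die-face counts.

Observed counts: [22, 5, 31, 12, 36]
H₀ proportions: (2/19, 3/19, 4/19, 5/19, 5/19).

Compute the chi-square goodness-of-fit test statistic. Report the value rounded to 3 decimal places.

n = 106; E_i = n·p_i = [11.16, 16.74, 22.32, 27.89, 27.89]
χ² = (22−11.16)²/11.16 + (5−16.74)²/16.74 + (31−22.32)²/22.32 + (12−27.89)²/27.89 + (36−27.89)²/27.89 = 33.5574
df = 4

test statistic = 33.557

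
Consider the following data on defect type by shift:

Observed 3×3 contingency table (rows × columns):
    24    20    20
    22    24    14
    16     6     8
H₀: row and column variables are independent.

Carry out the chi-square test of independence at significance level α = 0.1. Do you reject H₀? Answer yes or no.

reject H₀: no

Row totals [64, 60, 30], col totals [62, 50, 42], n=154
χ² = (24−25.77)²/25.77 + (20−20.78)²/20.78 + (20−17.45)²/17.45 + (22−24.16)²/24.16 + (24−19.48)²/19.48 + (14−16.36)²/16.36 + (16−12.08)²/12.08 + (6−9.74)²/9.74 + (8−8.18)²/8.18 = 4.8178
df = 4
p-value (upper-tail) = 0.30651
At α=0.1: p ≥ α → fail to reject H₀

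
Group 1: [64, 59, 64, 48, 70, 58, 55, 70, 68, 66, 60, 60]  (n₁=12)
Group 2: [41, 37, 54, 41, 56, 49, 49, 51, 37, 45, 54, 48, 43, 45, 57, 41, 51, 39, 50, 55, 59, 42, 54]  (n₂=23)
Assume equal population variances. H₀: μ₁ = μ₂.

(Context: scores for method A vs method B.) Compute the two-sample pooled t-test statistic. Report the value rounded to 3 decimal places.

x̄₁=61.833, s₁=6.506, n₁=12
x̄₂=47.739, s₂=6.723, n₂=23
s_p² = [11·6.506² + 22·6.723²]/33 = 44.2455
SE = √(s_p²·(1/12+1/23)) = 2.3687
t = (61.833−47.739)/2.3687 = 5.9501
df = 33

test statistic = 5.950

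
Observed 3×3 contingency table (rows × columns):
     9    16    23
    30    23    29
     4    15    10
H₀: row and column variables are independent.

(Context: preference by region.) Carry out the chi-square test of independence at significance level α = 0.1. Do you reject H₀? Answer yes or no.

Row totals [48, 82, 29], col totals [43, 54, 62], n=159
χ² = (9−12.98)²/12.98 + (16−16.30)²/16.30 + (23−18.72)²/18.72 + (30−22.18)²/22.18 + (23−27.85)²/27.85 + (29−31.97)²/31.97 + (4−7.84)²/7.84 + (15−9.85)²/9.85 + (10−11.31)²/11.31 = 10.8161
df = 4
p-value (upper-tail) = 0.02871
At α=0.1: p < α → reject H₀

reject H₀: yes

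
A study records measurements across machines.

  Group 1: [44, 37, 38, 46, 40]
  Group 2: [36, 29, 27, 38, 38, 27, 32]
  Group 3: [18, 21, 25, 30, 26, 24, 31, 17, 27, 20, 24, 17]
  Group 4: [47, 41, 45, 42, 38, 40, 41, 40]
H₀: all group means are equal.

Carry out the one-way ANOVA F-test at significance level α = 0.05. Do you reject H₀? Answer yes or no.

Group means [41.00, 32.43, 23.33, 41.75], grand mean 32.688
SSB = Σnᵢ(x̄ᵢ−x̄)² = 2052.994; SSW = ΣΣ(x−x̄ᵢ)² = 517.881
MSB = 2052.994/3 = 684.3313; MSW = 517.881/28 = 18.4957
F = MSB/MSW = 36.9994
df = (3, 28)
p-value (upper-tail) = 0.00000
At α=0.05: p < α → reject H₀

reject H₀: yes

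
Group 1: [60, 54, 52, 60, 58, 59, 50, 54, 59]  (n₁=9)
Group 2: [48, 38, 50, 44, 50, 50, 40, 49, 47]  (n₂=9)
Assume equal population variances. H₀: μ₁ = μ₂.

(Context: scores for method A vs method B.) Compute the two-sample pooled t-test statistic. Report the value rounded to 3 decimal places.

x̄₁=56.222, s₁=3.768, n₁=9
x̄₂=46.222, s₂=4.549, n₂=9
s_p² = [8·3.768² + 8·4.549²]/16 = 17.4444
SE = √(s_p²·(1/9+1/9)) = 1.9689
t = (56.222−46.222)/1.9689 = 5.0790
df = 16

test statistic = 5.079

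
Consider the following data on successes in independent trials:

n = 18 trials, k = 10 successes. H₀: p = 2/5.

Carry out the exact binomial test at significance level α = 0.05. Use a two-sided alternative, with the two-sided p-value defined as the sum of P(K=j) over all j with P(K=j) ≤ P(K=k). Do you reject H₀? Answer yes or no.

reject H₀: no

Exact binomial: n=18, k=10, p₀=2/5=0.4000
P(X=j) = C(n,j)·p₀^j·(1−p₀)^(n−j); p = Σ P(X=j) over j with P(X=j) ≤ P(X=10)
p-value (two-sided) = 0.22888
At α=0.05: p ≥ α → fail to reject H₀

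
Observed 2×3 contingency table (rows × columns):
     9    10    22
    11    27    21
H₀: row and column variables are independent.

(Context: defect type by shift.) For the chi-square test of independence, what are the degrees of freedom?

df = (r−1)(c−1) = (2−1)·(3−1) = 2

degrees of freedom = 2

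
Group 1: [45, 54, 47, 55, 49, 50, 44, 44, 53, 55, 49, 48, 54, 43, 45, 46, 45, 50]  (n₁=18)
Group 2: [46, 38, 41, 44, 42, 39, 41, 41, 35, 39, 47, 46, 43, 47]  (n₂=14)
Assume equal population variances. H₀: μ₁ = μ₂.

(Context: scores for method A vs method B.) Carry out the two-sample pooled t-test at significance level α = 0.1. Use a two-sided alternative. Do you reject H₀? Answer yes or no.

reject H₀: yes

x̄₁=48.667, s₁=4.102, n₁=18
x̄₂=42.071, s₂=3.647, n₂=14
s_p² = [17·4.102² + 13·3.647²]/30 = 15.2976
SE = √(s_p²·(1/18+1/14)) = 1.3938
t = (48.667−42.071)/1.3938 = 4.7320
df = 30
p-value (two-sided) = 0.00005
At α=0.1: p < α → reject H₀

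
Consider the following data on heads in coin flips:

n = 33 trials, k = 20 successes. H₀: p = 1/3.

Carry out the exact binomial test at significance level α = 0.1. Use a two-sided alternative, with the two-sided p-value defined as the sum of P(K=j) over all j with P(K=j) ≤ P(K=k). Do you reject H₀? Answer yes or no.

Exact binomial: n=33, k=20, p₀=1/3=0.3333
P(X=j) = C(n,j)·p₀^j·(1−p₀)^(n−j); p = Σ P(X=j) over j with P(X=j) ≤ P(X=20)
p-value (two-sided) = 0.00143
At α=0.1: p < α → reject H₀

reject H₀: yes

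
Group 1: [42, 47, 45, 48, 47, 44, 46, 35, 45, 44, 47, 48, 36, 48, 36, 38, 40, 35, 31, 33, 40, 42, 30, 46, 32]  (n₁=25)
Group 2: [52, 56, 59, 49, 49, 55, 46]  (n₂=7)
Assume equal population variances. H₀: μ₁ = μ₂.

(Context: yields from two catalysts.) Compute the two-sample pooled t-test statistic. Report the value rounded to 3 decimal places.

test statistic = -4.610

x̄₁=41.000, s₁=5.972, n₁=25
x̄₂=52.286, s₂=4.608, n₂=7
s_p² = [24·5.972² + 6·4.608²]/30 = 32.7810
SE = √(s_p²·(1/25+1/7)) = 2.4483
t = (41.000−52.286)/2.4483 = -4.6096
df = 30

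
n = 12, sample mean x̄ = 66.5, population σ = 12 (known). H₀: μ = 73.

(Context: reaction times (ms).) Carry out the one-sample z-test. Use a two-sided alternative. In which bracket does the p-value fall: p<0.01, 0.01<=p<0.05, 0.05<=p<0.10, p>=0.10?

SE = σ/√n = 12/√12 = 3.4641
z = (x̄−μ₀)/SE = (66.5−73)/3.4641 = -1.8764
p-value (two-sided) = 0.06060
→ bracket: 0.05<=p<0.10

p-value bracket: 0.05<=p<0.10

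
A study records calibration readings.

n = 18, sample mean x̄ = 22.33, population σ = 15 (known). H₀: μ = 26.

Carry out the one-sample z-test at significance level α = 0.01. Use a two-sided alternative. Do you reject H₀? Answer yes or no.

reject H₀: no

SE = σ/√n = 15/√18 = 3.5355
z = (x̄−μ₀)/SE = (22.33−26)/3.5355 = -1.0380
p-value (two-sided) = 0.29925
At α=0.01: p ≥ α → fail to reject H₀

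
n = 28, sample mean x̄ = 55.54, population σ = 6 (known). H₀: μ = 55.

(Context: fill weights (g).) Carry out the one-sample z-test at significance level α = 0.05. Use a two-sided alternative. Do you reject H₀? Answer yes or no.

SE = σ/√n = 6/√28 = 1.1339
z = (x̄−μ₀)/SE = (55.54−55)/1.1339 = 0.4762
p-value (two-sided) = 0.63391
At α=0.05: p ≥ α → fail to reject H₀

reject H₀: no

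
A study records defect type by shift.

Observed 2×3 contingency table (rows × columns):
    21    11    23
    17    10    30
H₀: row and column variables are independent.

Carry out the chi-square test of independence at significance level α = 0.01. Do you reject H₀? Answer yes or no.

Row totals [55, 57], col totals [38, 21, 53], n=112
χ² = (21−18.66)²/18.66 + (11−10.31)²/10.31 + (23−26.03)²/26.03 + (17−19.34)²/19.34 + (10−10.69)²/10.69 + (30−26.97)²/26.97 = 1.3579
df = 2
p-value (upper-tail) = 0.50714
At α=0.01: p ≥ α → fail to reject H₀

reject H₀: no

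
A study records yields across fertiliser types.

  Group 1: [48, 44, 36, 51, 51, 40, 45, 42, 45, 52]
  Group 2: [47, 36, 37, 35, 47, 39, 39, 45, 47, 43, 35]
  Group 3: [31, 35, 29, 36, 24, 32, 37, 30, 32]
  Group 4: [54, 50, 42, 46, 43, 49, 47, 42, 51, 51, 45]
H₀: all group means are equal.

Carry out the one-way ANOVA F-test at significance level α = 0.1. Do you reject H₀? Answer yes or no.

reject H₀: yes

Group means [45.40, 40.91, 31.78, 47.27], grand mean 41.707
SSB = Σnᵢ(x̄ᵢ−x̄)² = 1371.441; SSW = ΣΣ(x−x̄ᵢ)² = 785.046
MSB = 1371.441/3 = 457.1471; MSW = 785.046/37 = 21.2175
F = MSB/MSW = 21.5458
df = (3, 37)
p-value (upper-tail) = 0.00000
At α=0.1: p < α → reject H₀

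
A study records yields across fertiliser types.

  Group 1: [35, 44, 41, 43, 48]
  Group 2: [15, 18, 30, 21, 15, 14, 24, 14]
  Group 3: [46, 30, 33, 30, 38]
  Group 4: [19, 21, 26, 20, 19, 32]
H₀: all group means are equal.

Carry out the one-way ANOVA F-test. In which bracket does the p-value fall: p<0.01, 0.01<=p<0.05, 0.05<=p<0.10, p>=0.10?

Group means [42.20, 18.88, 35.40, 22.83], grand mean 28.167
SSB = Σnᵢ(x̄ᵢ−x̄)² = 2107.625; SSW = ΣΣ(x−x̄ᵢ)² = 641.708
MSB = 2107.625/3 = 702.5417; MSW = 641.708/20 = 32.0854
F = MSB/MSW = 21.8960
df = (3, 20)
p-value (upper-tail) = 0.00000
→ bracket: p<0.01

p-value bracket: p<0.01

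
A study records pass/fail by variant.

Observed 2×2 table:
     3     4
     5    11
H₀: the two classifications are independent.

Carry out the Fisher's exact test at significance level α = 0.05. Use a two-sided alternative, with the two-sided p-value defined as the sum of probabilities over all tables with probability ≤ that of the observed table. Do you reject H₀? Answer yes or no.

reject H₀: no

Margins: r₁=7, r₂=16, c₁=8, c₂=15, n=23
p_obs = C(7,3)·C(16,5)/C(23,8); sum pmf over tables with pmf ≤ p_obs
p-value (two-sided) = 0.65702
At α=0.05: p ≥ α → fail to reject H₀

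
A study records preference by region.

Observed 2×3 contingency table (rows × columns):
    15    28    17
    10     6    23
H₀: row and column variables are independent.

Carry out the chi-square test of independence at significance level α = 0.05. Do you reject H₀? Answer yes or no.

reject H₀: yes

Row totals [60, 39], col totals [25, 34, 40], n=99
χ² = (15−15.15)²/15.15 + (28−20.61)²/20.61 + (17−24.24)²/24.24 + (10−9.85)²/9.85 + (6−13.39)²/13.39 + (23−15.76)²/15.76 = 12.2311
df = 2
p-value (upper-tail) = 0.00221
At α=0.05: p < α → reject H₀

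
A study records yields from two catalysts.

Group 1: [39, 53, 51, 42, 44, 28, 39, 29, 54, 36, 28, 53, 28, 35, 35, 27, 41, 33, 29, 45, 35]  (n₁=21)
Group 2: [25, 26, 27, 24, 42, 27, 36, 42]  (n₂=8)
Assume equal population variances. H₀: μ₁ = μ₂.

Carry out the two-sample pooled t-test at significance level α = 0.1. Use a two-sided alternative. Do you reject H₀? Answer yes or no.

x̄₁=38.286, s₁=9.012, n₁=21
x̄₂=31.125, s₂=7.643, n₂=8
s_p² = [20·9.012² + 7·7.643²]/27 = 75.3022
SE = √(s_p²·(1/21+1/8)) = 3.6054
t = (38.286−31.125)/3.6054 = 1.9861
df = 27
p-value (two-sided) = 0.05726
At α=0.1: p < α → reject H₀

reject H₀: yes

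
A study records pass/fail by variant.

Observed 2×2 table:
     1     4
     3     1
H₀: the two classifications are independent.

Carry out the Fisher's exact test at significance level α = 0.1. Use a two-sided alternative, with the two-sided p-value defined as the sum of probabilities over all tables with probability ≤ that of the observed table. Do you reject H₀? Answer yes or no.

Margins: r₁=5, r₂=4, c₁=4, c₂=5, n=9
p_obs = C(5,1)·C(4,3)/C(9,4); sum pmf over tables with pmf ≤ p_obs
p-value (two-sided) = 0.20635
At α=0.1: p ≥ α → fail to reject H₀

reject H₀: no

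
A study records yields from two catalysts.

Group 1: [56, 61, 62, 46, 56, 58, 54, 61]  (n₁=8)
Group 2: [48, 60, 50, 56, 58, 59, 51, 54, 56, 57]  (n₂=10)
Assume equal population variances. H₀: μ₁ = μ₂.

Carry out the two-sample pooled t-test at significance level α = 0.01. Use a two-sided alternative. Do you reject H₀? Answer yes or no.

reject H₀: no

x̄₁=56.750, s₁=5.203, n₁=8
x̄₂=54.900, s₂=4.040, n₂=10
s_p² = [7·5.203² + 9·4.040²]/16 = 21.0250
SE = √(s_p²·(1/8+1/10)) = 2.1750
t = (56.750−54.900)/2.1750 = 0.8506
df = 16
p-value (two-sided) = 0.40755
At α=0.01: p ≥ α → fail to reject H₀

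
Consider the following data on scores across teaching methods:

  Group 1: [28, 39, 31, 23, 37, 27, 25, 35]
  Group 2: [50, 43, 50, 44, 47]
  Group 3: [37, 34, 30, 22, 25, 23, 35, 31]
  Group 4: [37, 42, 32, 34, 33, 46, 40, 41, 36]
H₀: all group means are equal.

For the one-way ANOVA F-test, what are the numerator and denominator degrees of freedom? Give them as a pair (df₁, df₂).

k = 4 groups, N = 30 total
df = (k−1, N−k) = (4−1, 30−4) = (3, 26)

degrees of freedom = [3, 26]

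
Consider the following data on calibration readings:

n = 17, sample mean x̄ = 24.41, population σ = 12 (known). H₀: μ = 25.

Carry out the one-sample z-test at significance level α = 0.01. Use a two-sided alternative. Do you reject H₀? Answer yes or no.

reject H₀: no

SE = σ/√n = 12/√17 = 2.9104
z = (x̄−μ₀)/SE = (24.41−25)/2.9104 = -0.2027
p-value (two-sided) = 0.83935
At α=0.01: p ≥ α → fail to reject H₀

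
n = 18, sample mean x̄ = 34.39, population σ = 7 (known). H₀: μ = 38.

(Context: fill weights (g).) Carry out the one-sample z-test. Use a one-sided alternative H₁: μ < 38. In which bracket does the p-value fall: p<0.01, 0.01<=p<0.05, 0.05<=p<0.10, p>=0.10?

SE = σ/√n = 7/√18 = 1.6499
z = (x̄−μ₀)/SE = (34.39−38)/1.6499 = -2.1880
p-value (one-sided, H₁ less) = 0.01434
→ bracket: 0.01<=p<0.05

p-value bracket: 0.01<=p<0.05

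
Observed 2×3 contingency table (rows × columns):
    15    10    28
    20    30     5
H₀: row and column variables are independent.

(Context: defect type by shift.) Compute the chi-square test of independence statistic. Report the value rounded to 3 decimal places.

Row totals [53, 55], col totals [35, 40, 33], n=108
χ² = (15−17.18)²/17.18 + (10−19.63)²/19.63 + (28−16.19)²/16.19 + (20−17.82)²/17.82 + (30−20.37)²/20.37 + (5−16.81)²/16.81 = 26.7167
df = 2

test statistic = 26.717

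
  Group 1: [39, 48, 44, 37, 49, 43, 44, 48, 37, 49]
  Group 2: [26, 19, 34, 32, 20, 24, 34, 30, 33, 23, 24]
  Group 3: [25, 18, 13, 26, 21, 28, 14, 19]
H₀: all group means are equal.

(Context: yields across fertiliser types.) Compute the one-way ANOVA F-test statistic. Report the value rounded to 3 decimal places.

test statistic = 47.397

Group means [43.80, 27.18, 20.50], grand mean 31.069
SSB = Σnᵢ(x̄ᵢ−x̄)² = 2680.626; SSW = ΣΣ(x−x̄ᵢ)² = 735.236
MSB = 2680.626/2 = 1340.3129; MSW = 735.236/26 = 28.2783
F = MSB/MSW = 47.3972
df = (2, 26)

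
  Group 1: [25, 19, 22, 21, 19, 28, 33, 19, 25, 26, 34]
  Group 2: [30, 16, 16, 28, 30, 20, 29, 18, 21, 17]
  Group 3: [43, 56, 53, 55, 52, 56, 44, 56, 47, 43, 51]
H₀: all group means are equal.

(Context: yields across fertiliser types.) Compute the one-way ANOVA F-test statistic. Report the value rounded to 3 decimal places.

Group means [24.64, 22.50, 50.55], grand mean 32.875
SSB = Σnᵢ(x̄ᵢ−x̄)² = 5257.727; SSW = ΣΣ(x−x̄ᵢ)² = 901.773
MSB = 5257.727/2 = 2628.8636; MSW = 901.773/29 = 31.0956
F = MSB/MSW = 84.5413
df = (2, 29)

test statistic = 84.541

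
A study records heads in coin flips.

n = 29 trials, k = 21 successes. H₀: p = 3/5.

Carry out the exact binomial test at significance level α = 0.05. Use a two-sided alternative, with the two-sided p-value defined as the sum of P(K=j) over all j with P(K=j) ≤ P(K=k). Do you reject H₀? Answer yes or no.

reject H₀: no

Exact binomial: n=29, k=21, p₀=3/5=0.6000
P(X=j) = C(n,j)·p₀^j·(1−p₀)^(n−j); p = Σ P(X=j) over j with P(X=j) ≤ P(X=21)
p-value (two-sided) = 0.18965
At α=0.05: p ≥ α → fail to reject H₀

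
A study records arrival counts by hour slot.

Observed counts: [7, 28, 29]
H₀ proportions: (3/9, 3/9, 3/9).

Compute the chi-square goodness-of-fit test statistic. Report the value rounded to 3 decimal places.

n = 64; E_i = n·p_i = [21.33, 21.33, 21.33]
χ² = (7−21.33)²/21.33 + (28−21.33)²/21.33 + (29−21.33)²/21.33 = 14.4688
df = 2

test statistic = 14.469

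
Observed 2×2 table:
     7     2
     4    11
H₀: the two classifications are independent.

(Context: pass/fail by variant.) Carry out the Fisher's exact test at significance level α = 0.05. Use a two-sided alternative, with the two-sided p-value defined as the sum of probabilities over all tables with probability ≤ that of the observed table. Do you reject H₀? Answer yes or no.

reject H₀: yes

Margins: r₁=9, r₂=15, c₁=11, c₂=13, n=24
p_obs = C(9,7)·C(15,4)/C(24,11); sum pmf over tables with pmf ≤ p_obs
p-value (two-sided) = 0.03274
At α=0.05: p < α → reject H₀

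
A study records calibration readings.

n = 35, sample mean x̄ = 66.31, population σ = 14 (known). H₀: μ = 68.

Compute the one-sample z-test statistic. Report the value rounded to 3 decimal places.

SE = σ/√n = 14/√35 = 2.3664
z = (x̄−μ₀)/SE = (66.31−68)/2.3664 = -0.7142

test statistic = -0.714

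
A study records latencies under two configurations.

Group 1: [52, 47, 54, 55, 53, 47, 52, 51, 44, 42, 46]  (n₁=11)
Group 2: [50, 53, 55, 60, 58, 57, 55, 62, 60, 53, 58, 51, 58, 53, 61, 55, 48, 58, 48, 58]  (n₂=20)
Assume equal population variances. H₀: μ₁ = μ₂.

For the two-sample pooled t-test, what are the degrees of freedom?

degrees of freedom = 29

df = n₁ + n₂ − 2 = 11 + 20 − 2 = 29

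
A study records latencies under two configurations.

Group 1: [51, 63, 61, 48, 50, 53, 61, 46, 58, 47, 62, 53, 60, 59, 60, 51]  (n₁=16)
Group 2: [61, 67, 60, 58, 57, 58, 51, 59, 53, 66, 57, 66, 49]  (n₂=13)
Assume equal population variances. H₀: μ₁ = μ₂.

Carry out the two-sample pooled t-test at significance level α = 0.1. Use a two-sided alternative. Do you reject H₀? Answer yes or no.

reject H₀: no

x̄₁=55.188, s₁=5.879, n₁=16
x̄₂=58.615, s₂=5.591, n₂=13
s_p² = [15·5.879² + 12·5.591²]/27 = 33.0931
SE = √(s_p²·(1/16+1/13)) = 2.1480
t = (55.188−58.615)/2.1480 = -1.5958
df = 27
p-value (two-sided) = 0.12216
At α=0.1: p ≥ α → fail to reject H₀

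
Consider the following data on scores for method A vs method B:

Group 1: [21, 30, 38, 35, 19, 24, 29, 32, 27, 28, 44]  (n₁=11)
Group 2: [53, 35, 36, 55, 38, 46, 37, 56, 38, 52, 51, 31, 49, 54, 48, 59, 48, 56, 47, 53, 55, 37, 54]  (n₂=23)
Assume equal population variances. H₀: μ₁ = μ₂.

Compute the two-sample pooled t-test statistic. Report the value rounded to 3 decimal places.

x̄₁=29.727, s₁=7.350, n₁=11
x̄₂=47.304, s₂=8.347, n₂=23
s_p² = [10·7.350² + 22·8.347²]/32 = 64.7829
SE = √(s_p²·(1/11+1/23)) = 2.9506
t = (29.727−47.304)/2.9506 = -5.9571
df = 32

test statistic = -5.957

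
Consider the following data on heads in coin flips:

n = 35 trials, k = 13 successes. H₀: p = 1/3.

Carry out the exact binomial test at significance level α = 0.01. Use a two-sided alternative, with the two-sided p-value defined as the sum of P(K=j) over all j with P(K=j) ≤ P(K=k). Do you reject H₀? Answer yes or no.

Exact binomial: n=35, k=13, p₀=1/3=0.3333
P(X=j) = C(n,j)·p₀^j·(1−p₀)^(n−j); p = Σ P(X=j) over j with P(X=j) ≤ P(X=13)
p-value (two-sided) = 0.72018
At α=0.01: p ≥ α → fail to reject H₀

reject H₀: no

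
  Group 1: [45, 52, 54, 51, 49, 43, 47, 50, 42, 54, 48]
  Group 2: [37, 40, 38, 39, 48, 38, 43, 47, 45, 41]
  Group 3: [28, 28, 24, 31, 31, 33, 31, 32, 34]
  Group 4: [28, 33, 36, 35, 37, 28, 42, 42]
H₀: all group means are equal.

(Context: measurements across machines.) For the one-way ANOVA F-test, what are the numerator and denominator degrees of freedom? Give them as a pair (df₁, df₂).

k = 4 groups, N = 38 total
df = (k−1, N−k) = (4−1, 38−4) = (3, 34)

degrees of freedom = [3, 34]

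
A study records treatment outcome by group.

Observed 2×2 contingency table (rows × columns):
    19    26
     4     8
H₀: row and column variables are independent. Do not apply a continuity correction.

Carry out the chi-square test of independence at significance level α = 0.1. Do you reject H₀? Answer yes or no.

Row totals [45, 12], col totals [23, 34], n=57
χ² = (19−18.16)²/18.16 + (26−26.84)²/26.84 + (4−4.84)²/4.84 + (8−7.16)²/7.16 = 0.3110
df = 1
p-value (upper-tail) = 0.57707
At α=0.1: p ≥ α → fail to reject H₀

reject H₀: no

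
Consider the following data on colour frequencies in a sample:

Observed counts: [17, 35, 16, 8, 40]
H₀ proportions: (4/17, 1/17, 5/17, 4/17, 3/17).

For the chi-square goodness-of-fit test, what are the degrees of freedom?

degrees of freedom = 4

df = k − 1 = 5 − 1 = 4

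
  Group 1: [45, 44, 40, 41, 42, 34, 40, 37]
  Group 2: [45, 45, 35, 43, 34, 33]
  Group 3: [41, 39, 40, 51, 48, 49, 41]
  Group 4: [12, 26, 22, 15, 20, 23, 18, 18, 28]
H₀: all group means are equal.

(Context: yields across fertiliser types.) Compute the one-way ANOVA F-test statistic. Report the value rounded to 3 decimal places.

test statistic = 40.792

Group means [40.38, 39.17, 44.14, 20.22], grand mean 34.967
SSB = Σnᵢ(x̄ᵢ−x̄)² = 2885.846; SSW = ΣΣ(x−x̄ᵢ)² = 613.121
MSB = 2885.846/3 = 961.9485; MSW = 613.121/26 = 23.5816
F = MSB/MSW = 40.7924
df = (3, 26)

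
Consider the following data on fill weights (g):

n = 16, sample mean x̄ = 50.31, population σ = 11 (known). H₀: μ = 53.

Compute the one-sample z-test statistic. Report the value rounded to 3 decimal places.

SE = σ/√n = 11/√16 = 2.7500
z = (x̄−μ₀)/SE = (50.31−53)/2.7500 = -0.9782

test statistic = -0.978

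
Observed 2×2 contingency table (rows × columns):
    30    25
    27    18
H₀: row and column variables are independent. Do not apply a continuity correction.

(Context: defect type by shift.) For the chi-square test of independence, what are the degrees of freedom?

df = (r−1)(c−1) = (2−1)·(2−1) = 1

degrees of freedom = 1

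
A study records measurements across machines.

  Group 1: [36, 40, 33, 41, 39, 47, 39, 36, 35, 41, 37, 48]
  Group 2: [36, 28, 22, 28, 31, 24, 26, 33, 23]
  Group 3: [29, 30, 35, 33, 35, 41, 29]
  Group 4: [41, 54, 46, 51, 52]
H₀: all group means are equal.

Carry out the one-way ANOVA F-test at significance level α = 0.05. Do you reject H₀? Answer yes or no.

Group means [39.33, 27.89, 33.14, 48.80], grand mean 36.333
SSB = Σnᵢ(x̄ᵢ−x̄)² = 1598.121; SSW = ΣΣ(x−x̄ᵢ)² = 629.213
MSB = 1598.121/3 = 532.7069; MSW = 629.213/29 = 21.6970
F = MSB/MSW = 24.5521
df = (3, 29)
p-value (upper-tail) = 0.00000
At α=0.05: p < α → reject H₀

reject H₀: yes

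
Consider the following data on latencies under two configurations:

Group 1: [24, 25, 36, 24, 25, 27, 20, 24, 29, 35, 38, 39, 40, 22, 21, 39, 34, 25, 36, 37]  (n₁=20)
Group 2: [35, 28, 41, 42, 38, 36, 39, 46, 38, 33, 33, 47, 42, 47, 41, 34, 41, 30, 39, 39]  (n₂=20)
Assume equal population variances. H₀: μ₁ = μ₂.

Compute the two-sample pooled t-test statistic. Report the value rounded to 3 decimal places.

test statistic = -4.321

x̄₁=30.000, s₁=6.981, n₁=20
x̄₂=38.450, s₂=5.266, n₂=20
s_p² = [19·6.981² + 19·5.266²]/38 = 38.2355
SE = √(s_p²·(1/20+1/20)) = 1.9554
t = (30.000−38.450)/1.9554 = -4.3214
df = 38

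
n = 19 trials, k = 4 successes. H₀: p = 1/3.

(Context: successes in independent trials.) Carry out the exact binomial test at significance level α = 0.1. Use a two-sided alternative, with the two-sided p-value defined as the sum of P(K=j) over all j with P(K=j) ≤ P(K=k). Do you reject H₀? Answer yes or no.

reject H₀: no

Exact binomial: n=19, k=4, p₀=1/3=0.3333
P(X=j) = C(n,j)·p₀^j·(1−p₀)^(n−j); p = Σ P(X=j) over j with P(X=j) ≤ P(X=4)
p-value (two-sided) = 0.33409
At α=0.1: p ≥ α → fail to reject H₀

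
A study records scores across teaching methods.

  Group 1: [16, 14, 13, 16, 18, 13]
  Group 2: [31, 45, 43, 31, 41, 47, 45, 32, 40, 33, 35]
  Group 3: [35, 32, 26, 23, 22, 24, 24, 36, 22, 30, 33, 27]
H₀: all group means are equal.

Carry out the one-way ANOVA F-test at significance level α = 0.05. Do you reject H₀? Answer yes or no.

reject H₀: yes

Group means [15.00, 38.45, 27.83], grand mean 29.207
SSB = Σnᵢ(x̄ᵢ−x̄)² = 2174.365; SSW = ΣΣ(x−x̄ᵢ)² = 694.394
MSB = 2174.365/2 = 1087.1823; MSW = 694.394/26 = 26.7075
F = MSB/MSW = 40.7071
df = (2, 26)
p-value (upper-tail) = 0.00000
At α=0.05: p < α → reject H₀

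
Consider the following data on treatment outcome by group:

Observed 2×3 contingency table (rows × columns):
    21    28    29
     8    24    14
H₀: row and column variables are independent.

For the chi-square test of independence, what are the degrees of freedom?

df = (r−1)(c−1) = (2−1)·(3−1) = 2

degrees of freedom = 2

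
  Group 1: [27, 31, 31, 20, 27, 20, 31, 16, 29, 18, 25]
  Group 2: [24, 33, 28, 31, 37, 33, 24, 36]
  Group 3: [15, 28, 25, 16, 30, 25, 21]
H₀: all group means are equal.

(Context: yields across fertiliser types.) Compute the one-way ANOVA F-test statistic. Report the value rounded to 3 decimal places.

Group means [25.00, 30.75, 22.86], grand mean 26.192
SSB = Σnᵢ(x̄ᵢ−x̄)² = 259.681; SSW = ΣΣ(x−x̄ᵢ)² = 686.357
MSB = 259.681/2 = 129.8407; MSW = 686.357/23 = 29.8416
F = MSB/MSW = 4.3510
df = (2, 23)

test statistic = 4.351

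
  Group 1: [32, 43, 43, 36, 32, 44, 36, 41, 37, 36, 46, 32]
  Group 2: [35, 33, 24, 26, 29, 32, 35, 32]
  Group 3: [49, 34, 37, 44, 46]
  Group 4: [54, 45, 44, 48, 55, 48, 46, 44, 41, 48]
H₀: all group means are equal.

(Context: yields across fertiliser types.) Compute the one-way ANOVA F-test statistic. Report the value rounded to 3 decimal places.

test statistic = 18.086

Group means [38.17, 30.75, 42.00, 47.30], grand mean 39.629
SSB = Σnᵢ(x̄ᵢ−x̄)² = 1272.905; SSW = ΣΣ(x−x̄ᵢ)² = 727.267
MSB = 1272.905/3 = 424.3016; MSW = 727.267/31 = 23.4602
F = MSB/MSW = 18.0860
df = (3, 31)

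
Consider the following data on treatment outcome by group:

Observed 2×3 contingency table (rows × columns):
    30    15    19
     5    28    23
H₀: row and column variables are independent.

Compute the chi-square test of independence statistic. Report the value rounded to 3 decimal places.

Row totals [64, 56], col totals [35, 43, 42], n=120
χ² = (30−18.67)²/18.67 + (15−22.93)²/22.93 + (19−22.40)²/22.40 + (5−16.33)²/16.33 + (28−20.07)²/20.07 + (23−19.60)²/19.60 = 21.7316
df = 2

test statistic = 21.732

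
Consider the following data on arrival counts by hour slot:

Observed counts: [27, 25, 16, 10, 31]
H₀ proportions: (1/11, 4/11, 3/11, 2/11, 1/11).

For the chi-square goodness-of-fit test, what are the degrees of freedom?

degrees of freedom = 4

df = k − 1 = 5 − 1 = 4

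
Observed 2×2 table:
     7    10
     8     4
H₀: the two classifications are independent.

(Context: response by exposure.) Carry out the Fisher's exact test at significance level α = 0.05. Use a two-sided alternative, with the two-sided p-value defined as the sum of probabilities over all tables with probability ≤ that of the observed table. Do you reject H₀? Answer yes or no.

Margins: r₁=17, r₂=12, c₁=15, c₂=14, n=29
p_obs = C(17,7)·C(12,8)/C(29,15); sum pmf over tables with pmf ≤ p_obs
p-value (two-sided) = 0.26354
At α=0.05: p ≥ α → fail to reject H₀

reject H₀: no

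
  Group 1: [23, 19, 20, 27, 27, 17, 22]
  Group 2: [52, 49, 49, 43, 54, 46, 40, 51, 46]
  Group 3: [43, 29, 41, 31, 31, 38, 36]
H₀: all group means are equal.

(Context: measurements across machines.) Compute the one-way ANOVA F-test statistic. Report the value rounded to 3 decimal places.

test statistic = 61.121

Group means [22.14, 47.78, 35.57], grand mean 36.261
SSB = Σnᵢ(x̄ᵢ−x̄)² = 2592.308; SSW = ΣΣ(x−x̄ᵢ)² = 424.127
MSB = 2592.308/2 = 1296.1539; MSW = 424.127/20 = 21.2063
F = MSB/MSW = 61.1210
df = (2, 20)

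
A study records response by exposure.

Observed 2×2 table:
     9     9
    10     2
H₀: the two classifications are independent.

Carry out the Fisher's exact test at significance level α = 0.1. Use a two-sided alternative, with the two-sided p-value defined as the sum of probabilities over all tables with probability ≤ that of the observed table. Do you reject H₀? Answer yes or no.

reject H₀: no

Margins: r₁=18, r₂=12, c₁=19, c₂=11, n=30
p_obs = C(18,9)·C(12,10)/C(30,19); sum pmf over tables with pmf ≤ p_obs
p-value (two-sided) = 0.12133
At α=0.1: p ≥ α → fail to reject H₀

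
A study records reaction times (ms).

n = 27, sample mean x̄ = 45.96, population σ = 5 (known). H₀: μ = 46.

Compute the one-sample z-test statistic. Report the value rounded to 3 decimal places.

SE = σ/√n = 5/√27 = 0.9623
z = (x̄−μ₀)/SE = (45.96−46)/0.9623 = -0.0416

test statistic = -0.042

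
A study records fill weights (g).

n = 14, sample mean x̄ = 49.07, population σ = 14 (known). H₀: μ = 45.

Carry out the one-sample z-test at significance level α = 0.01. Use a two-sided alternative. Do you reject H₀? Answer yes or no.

reject H₀: no

SE = σ/√n = 14/√14 = 3.7417
z = (x̄−μ₀)/SE = (49.07−45)/3.7417 = 1.0878
p-value (two-sided) = 0.27670
At α=0.01: p ≥ α → fail to reject H₀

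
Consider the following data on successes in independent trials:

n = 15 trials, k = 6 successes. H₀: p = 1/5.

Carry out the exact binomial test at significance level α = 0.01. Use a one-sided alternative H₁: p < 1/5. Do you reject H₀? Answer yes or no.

Exact binomial: n=15, k=6, p₀=1/5=0.2000
P(X≤6) from Σ C(n,i)·p₀^i·(1−p₀)^(n−i)
p-value (one-sided, H₁ less) = 0.98194
At α=0.01: p ≥ α → fail to reject H₀

reject H₀: no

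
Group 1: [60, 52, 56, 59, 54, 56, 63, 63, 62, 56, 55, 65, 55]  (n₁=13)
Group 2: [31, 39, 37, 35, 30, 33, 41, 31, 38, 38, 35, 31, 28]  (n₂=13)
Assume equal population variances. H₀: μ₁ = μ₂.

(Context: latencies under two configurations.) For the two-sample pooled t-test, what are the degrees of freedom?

degrees of freedom = 24

df = n₁ + n₂ − 2 = 13 + 13 − 2 = 24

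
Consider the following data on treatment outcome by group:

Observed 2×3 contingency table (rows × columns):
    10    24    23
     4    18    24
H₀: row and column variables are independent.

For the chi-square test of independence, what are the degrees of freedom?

degrees of freedom = 2

df = (r−1)(c−1) = (2−1)·(3−1) = 2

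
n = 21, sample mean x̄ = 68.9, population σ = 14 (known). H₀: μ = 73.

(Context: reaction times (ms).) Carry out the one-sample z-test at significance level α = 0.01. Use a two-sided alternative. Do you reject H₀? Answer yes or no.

SE = σ/√n = 14/√21 = 3.0551
z = (x̄−μ₀)/SE = (68.9−73)/3.0551 = -1.3420
p-value (two-sided) = 0.17958
At α=0.01: p ≥ α → fail to reject H₀

reject H₀: no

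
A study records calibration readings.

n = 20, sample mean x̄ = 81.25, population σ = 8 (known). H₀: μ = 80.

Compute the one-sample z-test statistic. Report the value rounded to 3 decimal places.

test statistic = 0.699

SE = σ/√n = 8/√20 = 1.7889
z = (x̄−μ₀)/SE = (81.25−80)/1.7889 = 0.6988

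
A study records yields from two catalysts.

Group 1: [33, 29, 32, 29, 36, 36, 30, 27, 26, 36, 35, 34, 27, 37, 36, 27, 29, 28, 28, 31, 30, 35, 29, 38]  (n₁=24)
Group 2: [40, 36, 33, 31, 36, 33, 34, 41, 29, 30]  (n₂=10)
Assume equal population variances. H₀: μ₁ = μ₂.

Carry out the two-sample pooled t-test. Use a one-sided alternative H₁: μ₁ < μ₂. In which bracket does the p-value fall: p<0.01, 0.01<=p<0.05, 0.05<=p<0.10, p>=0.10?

x̄₁=31.583, s₁=3.798, n₁=24
x̄₂=34.300, s₂=4.001, n₂=10
s_p² = [23·3.798² + 9·4.001²]/32 = 14.8729
SE = √(s_p²·(1/24+1/10)) = 1.4515
t = (31.583−34.300)/1.4515 = -1.8716
df = 32
p-value (one-sided, H₁ less) = 0.03522
→ bracket: 0.01<=p<0.05

p-value bracket: 0.01<=p<0.05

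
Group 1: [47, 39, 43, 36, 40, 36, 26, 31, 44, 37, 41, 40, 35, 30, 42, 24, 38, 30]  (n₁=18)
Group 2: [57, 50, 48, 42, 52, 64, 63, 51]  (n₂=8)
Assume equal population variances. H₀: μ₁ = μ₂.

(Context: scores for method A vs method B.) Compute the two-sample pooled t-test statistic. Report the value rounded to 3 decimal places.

test statistic = -5.903

x̄₁=36.611, s₁=6.307, n₁=18
x̄₂=53.375, s₂=7.520, n₂=8
s_p² = [17·6.307² + 7·7.520²]/24 = 44.6730
SE = √(s_p²·(1/18+1/8)) = 2.8401
t = (36.611−53.375)/2.8401 = -5.9026
df = 24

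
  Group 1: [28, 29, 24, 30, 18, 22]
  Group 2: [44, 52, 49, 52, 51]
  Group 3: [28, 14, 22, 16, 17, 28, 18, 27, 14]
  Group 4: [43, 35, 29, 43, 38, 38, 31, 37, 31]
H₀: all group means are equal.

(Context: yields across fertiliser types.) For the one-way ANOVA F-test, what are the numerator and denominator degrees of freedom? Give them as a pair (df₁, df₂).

degrees of freedom = [3, 25]

k = 4 groups, N = 29 total
df = (k−1, N−k) = (4−1, 29−4) = (3, 25)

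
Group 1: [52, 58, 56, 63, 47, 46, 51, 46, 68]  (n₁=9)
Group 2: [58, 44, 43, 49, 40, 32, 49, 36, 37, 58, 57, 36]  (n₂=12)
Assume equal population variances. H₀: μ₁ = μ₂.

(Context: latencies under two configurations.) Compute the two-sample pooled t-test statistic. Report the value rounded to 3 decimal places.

test statistic = 2.407

x̄₁=54.111, s₁=7.801, n₁=9
x̄₂=44.917, s₂=9.239, n₂=12
s_p² = [8·7.801² + 11·9.239²]/19 = 75.0424
SE = √(s_p²·(1/9+1/12)) = 3.8199
t = (54.111−44.917)/3.8199 = 2.4070
df = 19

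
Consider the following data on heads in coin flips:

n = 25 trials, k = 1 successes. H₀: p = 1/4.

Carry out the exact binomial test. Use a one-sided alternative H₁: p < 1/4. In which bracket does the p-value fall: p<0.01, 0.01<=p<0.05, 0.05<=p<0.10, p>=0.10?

p-value bracket: p<0.01

Exact binomial: n=25, k=1, p₀=1/4=0.2500
P(X≤1) from Σ C(n,i)·p₀^i·(1−p₀)^(n−i)
p-value (one-sided, H₁ less) = 0.00702
→ bracket: p<0.01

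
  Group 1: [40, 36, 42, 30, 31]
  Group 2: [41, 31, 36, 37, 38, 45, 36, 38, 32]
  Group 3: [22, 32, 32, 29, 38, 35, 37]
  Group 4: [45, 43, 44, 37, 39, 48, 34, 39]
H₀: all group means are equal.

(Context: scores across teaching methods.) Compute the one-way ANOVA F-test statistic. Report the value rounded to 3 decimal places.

Group means [35.80, 37.11, 32.14, 41.12], grand mean 36.793
SSB = Σnᵢ(x̄ᵢ−x̄)² = 307.338; SSW = ΣΣ(x−x̄ᵢ)² = 587.421
MSB = 307.338/3 = 102.4459; MSW = 587.421/25 = 23.4968
F = MSB/MSW = 4.3600
df = (3, 25)

test statistic = 4.360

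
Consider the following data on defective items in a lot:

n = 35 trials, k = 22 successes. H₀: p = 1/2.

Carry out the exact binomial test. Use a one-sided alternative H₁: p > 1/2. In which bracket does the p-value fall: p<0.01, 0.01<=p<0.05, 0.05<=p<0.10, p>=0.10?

Exact binomial: n=35, k=22, p₀=1/2=0.5000
P(X≥22) from Σ C(n,i)·p₀^i·(1−p₀)^(n−i)
p-value (one-sided, H₁ greater) = 0.08773
→ bracket: 0.05<=p<0.10

p-value bracket: 0.05<=p<0.10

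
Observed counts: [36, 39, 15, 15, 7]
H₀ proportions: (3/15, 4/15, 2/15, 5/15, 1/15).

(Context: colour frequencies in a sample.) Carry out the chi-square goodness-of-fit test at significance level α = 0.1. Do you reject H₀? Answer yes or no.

n = 112; E_i = n·p_i = [22.40, 29.87, 14.93, 37.33, 7.47]
χ² = (36−22.40)²/22.40 + (39−29.87)²/29.87 + (15−14.93)²/14.93 + (15−37.33)²/37.33 + (7−7.47)²/7.47 = 24.4397
df = 4
p-value (upper-tail) = 0.00007
At α=0.1: p < α → reject H₀

reject H₀: yes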